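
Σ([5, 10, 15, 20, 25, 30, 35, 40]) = 180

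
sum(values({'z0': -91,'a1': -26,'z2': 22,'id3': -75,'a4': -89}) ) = (-91) + (-26) + 22 + (-75) + (-89)
= -259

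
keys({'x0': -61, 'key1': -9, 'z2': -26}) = ['x0', 'key1', 'z2']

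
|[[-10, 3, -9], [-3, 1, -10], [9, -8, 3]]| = (1)*(-10)*det([[1, -10], [-8, 3]]) + (-1)*(3)*det([[-3, -10], [9, 3]]) + (1)*(-9)*det([[-3, 1], [9, -8]])
= 770 + -243 + -135
= 392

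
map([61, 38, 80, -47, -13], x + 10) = 61+10=71, 38+10=48, 80+10=90, -47+10=-37, -13+10=-3
= [71, 48, 90, -37, -3]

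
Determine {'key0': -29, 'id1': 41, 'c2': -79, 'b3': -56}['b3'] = -56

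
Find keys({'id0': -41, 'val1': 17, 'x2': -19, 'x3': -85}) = ['id0', 'val1', 'x2', 'x3']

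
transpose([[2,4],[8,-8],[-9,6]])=[[2, 8, -9], [4, -8, 6]]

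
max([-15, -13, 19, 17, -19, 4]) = 19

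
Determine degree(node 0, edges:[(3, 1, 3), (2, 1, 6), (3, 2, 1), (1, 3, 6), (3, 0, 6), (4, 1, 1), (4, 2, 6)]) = incident: (3,0)
= 1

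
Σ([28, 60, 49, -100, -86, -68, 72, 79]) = 34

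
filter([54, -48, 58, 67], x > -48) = keep x where x > -48: 54✓, -48✗, 58✓, 67✓
= [54, 58, 67]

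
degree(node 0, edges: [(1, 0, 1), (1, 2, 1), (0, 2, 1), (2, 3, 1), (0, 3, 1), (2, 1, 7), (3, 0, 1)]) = 4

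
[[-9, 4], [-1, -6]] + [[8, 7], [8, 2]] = [[-1, 11], [7, -4]]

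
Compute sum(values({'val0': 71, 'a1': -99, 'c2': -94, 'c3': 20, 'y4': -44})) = 71 + (-99) + (-94) + 20 + (-44)
= -146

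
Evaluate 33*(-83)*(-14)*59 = 2262414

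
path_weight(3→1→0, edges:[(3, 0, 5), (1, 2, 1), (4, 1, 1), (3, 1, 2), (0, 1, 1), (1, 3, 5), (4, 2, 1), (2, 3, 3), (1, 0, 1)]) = 3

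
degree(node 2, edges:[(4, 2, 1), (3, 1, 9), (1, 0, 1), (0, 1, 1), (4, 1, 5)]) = incident: (4,2)
= 1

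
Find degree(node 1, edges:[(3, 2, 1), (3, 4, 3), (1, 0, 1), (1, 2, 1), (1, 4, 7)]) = incident: (1,0), (1,2), (1,4)
= 3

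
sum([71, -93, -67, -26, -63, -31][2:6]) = slice → [-67, -26, -63, -31]
(-67) + (-26) + (-63) + (-31)
= -187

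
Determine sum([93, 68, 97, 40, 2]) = 93 + 68 + 97 + 40 + 2
= 300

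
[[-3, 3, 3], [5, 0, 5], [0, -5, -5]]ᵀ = [[-3, 5, 0], [3, 0, -5], [3, 5, -5]]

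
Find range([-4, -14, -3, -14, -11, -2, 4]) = 18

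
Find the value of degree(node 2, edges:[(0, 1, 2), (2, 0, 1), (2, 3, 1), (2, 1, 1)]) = incident: (2,0), (2,3), (2,1)
= 3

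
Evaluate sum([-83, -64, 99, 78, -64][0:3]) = slice → [-83, -64, 99]
(-83) + (-64) + 99
= -48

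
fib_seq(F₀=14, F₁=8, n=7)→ F_2 = F_1 + F_0 = 22
F_3 = F_2 + F_1 = 30
F_4 = F_3 + F_2 = 52
...
= [14, 8, 22, 30, 52, 82, 134]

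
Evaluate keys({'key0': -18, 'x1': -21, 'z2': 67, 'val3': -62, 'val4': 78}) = ['key0', 'x1', 'z2', 'val3', 'val4']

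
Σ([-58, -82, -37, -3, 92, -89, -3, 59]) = (-58) + (-82) + (-37) + (-3) + 92 + (-89) + (-3) + 59
= -121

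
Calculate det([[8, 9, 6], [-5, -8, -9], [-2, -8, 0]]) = (1)*(8)*det([[-8, -9], [-8, 0]]) + (-1)*(9)*det([[-5, -9], [-2, 0]]) + (1)*(6)*det([[-5, -8], [-2, -8]])
= -576 + 162 + 144
= -270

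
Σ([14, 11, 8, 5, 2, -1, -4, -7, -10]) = 14 + 11 + 8 + 5 + 2 + (-1) + (-4) + (-7) + (-10)
= 18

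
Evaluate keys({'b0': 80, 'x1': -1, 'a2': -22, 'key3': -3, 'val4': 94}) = ['b0', 'x1', 'a2', 'key3', 'val4']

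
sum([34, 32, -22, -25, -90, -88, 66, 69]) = -24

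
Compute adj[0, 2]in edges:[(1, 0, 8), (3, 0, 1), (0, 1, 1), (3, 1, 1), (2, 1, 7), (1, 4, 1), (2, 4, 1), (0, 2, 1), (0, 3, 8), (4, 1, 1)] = 1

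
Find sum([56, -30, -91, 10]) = -55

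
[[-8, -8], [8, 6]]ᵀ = [[-8, 8], [-8, 6]]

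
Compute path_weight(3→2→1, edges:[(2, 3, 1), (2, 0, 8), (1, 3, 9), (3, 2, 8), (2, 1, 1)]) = w(3→2)=8 + w(2→1)=1
= 9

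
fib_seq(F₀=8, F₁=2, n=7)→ [8, 2, 10, 12, 22, 34, 56]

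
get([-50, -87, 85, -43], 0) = -50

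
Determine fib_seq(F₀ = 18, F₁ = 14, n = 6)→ F_2 = F_1 + F_0 = 32
F_3 = F_2 + F_1 = 46
F_4 = F_3 + F_2 = 78
...
= [18, 14, 32, 46, 78, 124]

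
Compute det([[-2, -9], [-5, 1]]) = -47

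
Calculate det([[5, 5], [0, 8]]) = (5)*(8) - (5)*(0)
= 40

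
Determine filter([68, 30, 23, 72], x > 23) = keep x where x > 23: 68✓, 30✓, 23✗, 72✓
= [68, 30, 72]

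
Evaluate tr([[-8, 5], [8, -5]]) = diagonal: (-8) + (-5)
= -13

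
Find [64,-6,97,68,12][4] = 12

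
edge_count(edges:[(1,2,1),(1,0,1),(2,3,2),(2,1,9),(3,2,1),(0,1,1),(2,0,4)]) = 7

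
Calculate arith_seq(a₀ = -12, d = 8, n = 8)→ a_0 = -12 + 0*8 = -12
a_1 = -12 + 1*8 = -4
a_2 = -12 + 2*8 = 4
...
= [-12, -4, 4, 12, 20, 28, 36, 44]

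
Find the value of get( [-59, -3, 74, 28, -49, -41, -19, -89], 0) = -59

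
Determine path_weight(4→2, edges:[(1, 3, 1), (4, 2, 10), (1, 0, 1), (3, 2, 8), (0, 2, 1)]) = 10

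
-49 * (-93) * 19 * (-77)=-6666891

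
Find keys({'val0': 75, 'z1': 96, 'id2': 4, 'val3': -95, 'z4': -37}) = ['val0', 'z1', 'id2', 'val3', 'z4']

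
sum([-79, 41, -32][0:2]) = -38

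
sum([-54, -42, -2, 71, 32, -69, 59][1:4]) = 27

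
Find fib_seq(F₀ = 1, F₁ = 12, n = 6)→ [1, 12, 13, 25, 38, 63]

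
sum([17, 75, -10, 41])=17 + 75 + (-10) + 41
= 123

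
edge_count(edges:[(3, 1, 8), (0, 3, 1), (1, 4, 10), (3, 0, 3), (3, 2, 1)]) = 5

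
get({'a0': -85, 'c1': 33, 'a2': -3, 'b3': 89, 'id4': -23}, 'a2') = -3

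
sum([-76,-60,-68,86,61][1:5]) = slice → [-60, -68, 86, 61]
(-60) + (-68) + 86 + 61
= 19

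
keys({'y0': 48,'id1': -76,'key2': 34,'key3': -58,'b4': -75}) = ['y0', 'id1', 'key2', 'key3', 'b4']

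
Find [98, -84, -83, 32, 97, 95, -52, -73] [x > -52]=[98, 32, 97, 95]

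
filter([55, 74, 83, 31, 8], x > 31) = keep x where x > 31: 55✓, 74✓, 83✓, 31✗, 8✗
= [55, 74, 83]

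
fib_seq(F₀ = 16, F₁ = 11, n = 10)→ [16, 11, 27, 38, 65, 103, 168, 271, 439, 710]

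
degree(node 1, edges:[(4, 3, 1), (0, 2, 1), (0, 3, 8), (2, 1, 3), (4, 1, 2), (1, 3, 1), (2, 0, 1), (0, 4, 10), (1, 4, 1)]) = incident: (2,1), (4,1), (1,3), (1,4)
= 4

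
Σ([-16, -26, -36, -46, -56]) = -180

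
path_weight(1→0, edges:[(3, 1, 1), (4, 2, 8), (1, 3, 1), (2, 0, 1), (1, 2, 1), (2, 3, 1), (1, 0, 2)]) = w(1→0)=2
= 2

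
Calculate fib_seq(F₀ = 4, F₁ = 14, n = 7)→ [4, 14, 18, 32, 50, 82, 132]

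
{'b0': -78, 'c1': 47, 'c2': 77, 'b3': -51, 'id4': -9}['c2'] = 77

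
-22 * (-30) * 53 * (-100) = -3498000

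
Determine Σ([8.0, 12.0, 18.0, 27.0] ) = 8.0 + 12.0 + 18.0 + 27.0
= 65.0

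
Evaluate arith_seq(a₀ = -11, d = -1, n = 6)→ a_0 = -11 + 0*-1 = -11
a_1 = -11 + 1*-1 = -12
a_2 = -11 + 2*-1 = -13
...
= [-11, -12, -13, -14, -15, -16]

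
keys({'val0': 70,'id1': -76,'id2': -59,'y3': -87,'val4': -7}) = ['val0', 'id1', 'id2', 'y3', 'val4']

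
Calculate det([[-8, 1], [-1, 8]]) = -63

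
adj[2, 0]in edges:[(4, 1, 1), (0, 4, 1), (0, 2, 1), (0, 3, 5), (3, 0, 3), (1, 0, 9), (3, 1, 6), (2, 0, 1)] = 1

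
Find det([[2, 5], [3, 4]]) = -7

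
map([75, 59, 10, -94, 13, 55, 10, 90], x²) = [5625, 3481, 100, 8836, 169, 3025, 100, 8100]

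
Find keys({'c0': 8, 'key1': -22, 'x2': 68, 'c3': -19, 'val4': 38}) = ['c0', 'key1', 'x2', 'c3', 'val4']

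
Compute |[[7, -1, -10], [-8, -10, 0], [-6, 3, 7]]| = 294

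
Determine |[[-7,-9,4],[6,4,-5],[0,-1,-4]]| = (1)*(-7)*det([[4, -5], [-1, -4]]) + (-1)*(-9)*det([[6, -5], [0, -4]]) + (1)*(4)*det([[6, 4], [0, -1]])
= 147 + -216 + -24
= -93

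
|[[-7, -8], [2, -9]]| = 79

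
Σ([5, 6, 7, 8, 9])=5 + 6 + 7 + 8 + 9
= 35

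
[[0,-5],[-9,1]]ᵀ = [[0, -9], [-5, 1]]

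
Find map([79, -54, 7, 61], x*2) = 79*2=158, -54*2=-108, 7*2=14, 61*2=122
= [158, -108, 14, 122]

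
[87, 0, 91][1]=0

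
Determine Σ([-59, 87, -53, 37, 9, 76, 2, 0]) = (-59) + 87 + (-53) + 37 + 9 + 76 + 2 + 0
= 99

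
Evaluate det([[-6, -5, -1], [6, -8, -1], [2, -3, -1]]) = -48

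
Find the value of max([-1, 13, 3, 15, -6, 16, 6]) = 16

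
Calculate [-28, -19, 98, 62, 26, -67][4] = 26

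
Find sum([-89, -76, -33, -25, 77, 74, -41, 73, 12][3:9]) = 170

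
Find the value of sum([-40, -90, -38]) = (-40) + (-90) + (-38)
= -168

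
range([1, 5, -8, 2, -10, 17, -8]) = 27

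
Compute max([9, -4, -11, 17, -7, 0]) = 17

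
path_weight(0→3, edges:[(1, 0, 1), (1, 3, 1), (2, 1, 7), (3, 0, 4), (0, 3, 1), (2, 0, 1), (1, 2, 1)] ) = 1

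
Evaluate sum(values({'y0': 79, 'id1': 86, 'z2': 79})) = 244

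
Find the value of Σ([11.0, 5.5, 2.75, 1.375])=20.625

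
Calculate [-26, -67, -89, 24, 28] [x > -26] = [24, 28]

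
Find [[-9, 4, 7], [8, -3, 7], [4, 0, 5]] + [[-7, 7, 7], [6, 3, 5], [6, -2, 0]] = [[-16, 11, 14], [14, 0, 12], [10, -2, 5]]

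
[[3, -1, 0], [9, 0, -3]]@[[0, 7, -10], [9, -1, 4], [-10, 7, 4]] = [[-9, 22, -34], [30, 42, -102]]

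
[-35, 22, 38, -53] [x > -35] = keep x where x > -35: -35✗, 22✓, 38✓, -53✗
= [22, 38]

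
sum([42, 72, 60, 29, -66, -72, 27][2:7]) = -22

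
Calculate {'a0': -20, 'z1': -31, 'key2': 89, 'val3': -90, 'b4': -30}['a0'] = -20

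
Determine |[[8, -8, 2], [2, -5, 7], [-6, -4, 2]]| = (1)*(8)*det([[-5, 7], [-4, 2]]) + (-1)*(-8)*det([[2, 7], [-6, 2]]) + (1)*(2)*det([[2, -5], [-6, -4]])
= 144 + 368 + -76
= 436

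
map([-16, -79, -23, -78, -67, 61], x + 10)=-16+10=-6, -79+10=-69, -23+10=-13, -78+10=-68, -67+10=-57, 61+10=71
= [-6, -69, -13, -68, -57, 71]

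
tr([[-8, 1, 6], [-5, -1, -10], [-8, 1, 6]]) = -3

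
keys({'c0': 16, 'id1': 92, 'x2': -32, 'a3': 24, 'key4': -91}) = ['c0', 'id1', 'x2', 'a3', 'key4']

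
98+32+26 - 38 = 118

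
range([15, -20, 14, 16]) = 36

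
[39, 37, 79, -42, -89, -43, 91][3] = -42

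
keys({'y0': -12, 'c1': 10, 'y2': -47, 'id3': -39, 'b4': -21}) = ['y0', 'c1', 'y2', 'id3', 'b4']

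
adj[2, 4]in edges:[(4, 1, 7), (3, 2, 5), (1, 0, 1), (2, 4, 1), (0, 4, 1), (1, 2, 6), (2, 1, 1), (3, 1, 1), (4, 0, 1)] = 1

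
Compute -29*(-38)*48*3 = 158688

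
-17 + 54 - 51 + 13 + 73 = 72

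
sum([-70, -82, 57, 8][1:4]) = -17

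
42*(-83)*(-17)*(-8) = -474096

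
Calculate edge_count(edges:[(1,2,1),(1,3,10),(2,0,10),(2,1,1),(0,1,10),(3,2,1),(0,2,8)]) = 7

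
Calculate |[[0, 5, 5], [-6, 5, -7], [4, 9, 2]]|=(1)*(0)*det([[5, -7], [9, 2]]) + (-1)*(5)*det([[-6, -7], [4, 2]]) + (1)*(5)*det([[-6, 5], [4, 9]])
= 0 + -80 + -370
= -450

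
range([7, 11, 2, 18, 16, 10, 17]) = 16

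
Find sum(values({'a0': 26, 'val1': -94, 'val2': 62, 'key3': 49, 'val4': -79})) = 26 + (-94) + 62 + 49 + (-79)
= -36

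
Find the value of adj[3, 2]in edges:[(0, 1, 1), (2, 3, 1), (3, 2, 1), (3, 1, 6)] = 1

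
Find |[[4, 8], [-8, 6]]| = (4)*(6) - (8)*(-8)
= 88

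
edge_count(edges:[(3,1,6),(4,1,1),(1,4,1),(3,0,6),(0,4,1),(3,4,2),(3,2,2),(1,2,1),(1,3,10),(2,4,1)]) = 10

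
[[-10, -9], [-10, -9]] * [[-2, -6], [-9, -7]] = [[101, 123], [101, 123]]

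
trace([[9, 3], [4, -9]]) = diagonal: 9 + (-9)
= 0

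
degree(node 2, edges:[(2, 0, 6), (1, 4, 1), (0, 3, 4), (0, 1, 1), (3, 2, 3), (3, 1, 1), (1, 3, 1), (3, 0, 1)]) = incident: (2,0), (3,2)
= 2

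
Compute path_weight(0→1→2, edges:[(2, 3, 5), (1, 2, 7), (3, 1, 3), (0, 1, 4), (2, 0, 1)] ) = w(0→1)=4 + w(1→2)=7
= 11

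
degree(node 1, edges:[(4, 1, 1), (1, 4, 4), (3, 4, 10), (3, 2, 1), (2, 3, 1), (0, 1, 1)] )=3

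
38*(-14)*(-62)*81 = 2671704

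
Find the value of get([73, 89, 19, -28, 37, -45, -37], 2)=19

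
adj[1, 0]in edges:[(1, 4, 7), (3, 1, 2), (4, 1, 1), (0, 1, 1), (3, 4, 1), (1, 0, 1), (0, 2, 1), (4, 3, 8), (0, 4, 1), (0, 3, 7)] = 1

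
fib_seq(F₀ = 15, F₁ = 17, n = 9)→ [15, 17, 32, 49, 81, 130, 211, 341, 552]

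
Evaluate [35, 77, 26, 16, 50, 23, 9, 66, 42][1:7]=[77, 26, 16, 50, 23, 9]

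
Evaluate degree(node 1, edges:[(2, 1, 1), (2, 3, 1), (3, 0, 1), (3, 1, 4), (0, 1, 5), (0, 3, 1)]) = incident: (2,1), (3,1), (0,1)
= 3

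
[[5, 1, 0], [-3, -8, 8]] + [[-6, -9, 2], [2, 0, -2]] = [[-1, -8, 2], [-1, -8, 6]]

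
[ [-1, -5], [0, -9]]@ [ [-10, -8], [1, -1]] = C[0][0] = (-1)*(-10) + (-5)*(1) = 5
C[0][1] = (-1)*(-8) + (-5)*(-1) = 13
C[1][0] = (0)*(-10) + (-9)*(1) = -9
C[1][1] = (0)*(-8) + (-9)*(-1) = 9
= [[5, 13], [-9, 9]]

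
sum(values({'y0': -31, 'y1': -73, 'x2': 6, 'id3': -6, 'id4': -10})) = (-31) + (-73) + 6 + (-6) + (-10)
= -114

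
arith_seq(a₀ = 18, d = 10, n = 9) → a_0 = 18 + 0*10 = 18
a_1 = 18 + 1*10 = 28
a_2 = 18 + 2*10 = 38
...
= [18, 28, 38, 48, 58, 68, 78, 88, 98]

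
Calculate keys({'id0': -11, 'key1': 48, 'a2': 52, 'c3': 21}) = ['id0', 'key1', 'a2', 'c3']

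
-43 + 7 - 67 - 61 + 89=-75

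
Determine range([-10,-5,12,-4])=22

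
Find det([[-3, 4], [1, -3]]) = (-3)*(-3) - (4)*(1)
= 5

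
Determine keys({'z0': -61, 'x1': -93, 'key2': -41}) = ['z0', 'x1', 'key2']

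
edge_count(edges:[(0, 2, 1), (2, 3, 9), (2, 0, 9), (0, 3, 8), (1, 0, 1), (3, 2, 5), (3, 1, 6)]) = 7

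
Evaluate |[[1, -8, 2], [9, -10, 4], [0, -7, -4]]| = -346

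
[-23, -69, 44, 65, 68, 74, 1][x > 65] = keep x where x > 65: -23✗, -69✗, 44✗, 65✗, 68✓, 74✓, 1✗
= [68, 74]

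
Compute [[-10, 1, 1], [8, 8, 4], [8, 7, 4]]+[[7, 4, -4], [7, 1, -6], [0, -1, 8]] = [[-3, 5, -3], [15, 9, -2], [8, 6, 12]]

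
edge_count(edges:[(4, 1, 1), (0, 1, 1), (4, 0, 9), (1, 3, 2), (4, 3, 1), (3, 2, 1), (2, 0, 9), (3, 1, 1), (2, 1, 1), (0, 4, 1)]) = 10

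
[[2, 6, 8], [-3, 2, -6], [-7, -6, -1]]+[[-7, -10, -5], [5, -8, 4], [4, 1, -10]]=[[-5, -4, 3], [2, -6, -2], [-3, -5, -11]]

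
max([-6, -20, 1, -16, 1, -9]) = 1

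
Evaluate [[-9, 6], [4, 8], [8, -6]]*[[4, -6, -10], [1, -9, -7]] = C[0][0] = (-9)*(4) + (6)*(1) = -30
C[0][1] = (-9)*(-6) + (6)*(-9) = 0
C[0][2] = (-9)*(-10) + (6)*(-7) = 48
C[1][0] = (4)*(4) + (8)*(1) = 24
C[1][1] = (4)*(-6) + (8)*(-9) = -96
C[1][2] = (4)*(-10) + (8)*(-7) = -96
... (3 more cells)
= [[-30, 0, 48], [24, -96, -96], [26, 6, -38]]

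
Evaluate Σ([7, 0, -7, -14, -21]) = -35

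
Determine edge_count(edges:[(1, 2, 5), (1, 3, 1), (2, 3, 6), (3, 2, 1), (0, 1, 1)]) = 5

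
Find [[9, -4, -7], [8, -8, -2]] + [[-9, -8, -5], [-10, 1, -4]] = [[0, -12, -12], [-2, -7, -6]]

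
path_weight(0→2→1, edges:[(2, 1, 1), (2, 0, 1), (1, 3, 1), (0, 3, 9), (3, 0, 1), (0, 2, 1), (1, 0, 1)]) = 2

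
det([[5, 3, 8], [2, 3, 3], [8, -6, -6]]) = (1)*(5)*det([[3, 3], [-6, -6]]) + (-1)*(3)*det([[2, 3], [8, -6]]) + (1)*(8)*det([[2, 3], [8, -6]])
= 0 + 108 + -288
= -180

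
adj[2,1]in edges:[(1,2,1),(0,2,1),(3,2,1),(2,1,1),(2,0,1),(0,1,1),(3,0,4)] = 1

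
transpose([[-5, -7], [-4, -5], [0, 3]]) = [[-5, -4, 0], [-7, -5, 3]]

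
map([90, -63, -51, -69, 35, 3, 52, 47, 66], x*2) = [180, -126, -102, -138, 70, 6, 104, 94, 132]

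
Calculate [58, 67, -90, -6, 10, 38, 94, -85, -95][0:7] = [58, 67, -90, -6, 10, 38, 94]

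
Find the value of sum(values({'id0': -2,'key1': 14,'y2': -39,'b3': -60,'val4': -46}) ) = (-2) + 14 + (-39) + (-60) + (-46)
= -133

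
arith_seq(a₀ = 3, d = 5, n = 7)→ [3, 8, 13, 18, 23, 28, 33]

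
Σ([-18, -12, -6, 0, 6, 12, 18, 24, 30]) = (-18) + (-12) + (-6) + 0 + 6 + 12 + 18 + 24 + 30
= 54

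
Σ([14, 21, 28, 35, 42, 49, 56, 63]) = 14 + 21 + 28 + 35 + 42 + 49 + 56 + 63
= 308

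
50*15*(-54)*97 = -3928500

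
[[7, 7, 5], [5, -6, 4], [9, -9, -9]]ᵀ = [[7, 5, 9], [7, -6, -9], [5, 4, -9]]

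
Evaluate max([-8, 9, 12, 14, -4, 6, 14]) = 14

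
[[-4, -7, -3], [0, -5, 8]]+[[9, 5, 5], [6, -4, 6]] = [[5, -2, 2], [6, -9, 14]]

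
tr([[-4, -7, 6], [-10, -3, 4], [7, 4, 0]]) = -7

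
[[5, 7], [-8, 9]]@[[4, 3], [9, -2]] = C[0][0] = (5)*(4) + (7)*(9) = 83
C[0][1] = (5)*(3) + (7)*(-2) = 1
C[1][0] = (-8)*(4) + (9)*(9) = 49
C[1][1] = (-8)*(3) + (9)*(-2) = -42
= [[83, 1], [49, -42]]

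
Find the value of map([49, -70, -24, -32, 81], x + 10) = [59, -60, -14, -22, 91]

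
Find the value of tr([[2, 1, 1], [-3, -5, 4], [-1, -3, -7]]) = diagonal: 2 + (-5) + (-7)
= -10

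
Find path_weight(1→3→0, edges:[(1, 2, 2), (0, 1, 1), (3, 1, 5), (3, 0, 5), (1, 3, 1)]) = w(1→3)=1 + w(3→0)=5
= 6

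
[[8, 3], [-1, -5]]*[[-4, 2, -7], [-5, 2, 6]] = [[-47, 22, -38], [29, -12, -23]]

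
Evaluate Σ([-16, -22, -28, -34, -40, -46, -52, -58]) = -296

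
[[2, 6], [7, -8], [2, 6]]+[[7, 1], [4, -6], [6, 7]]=[[9, 7], [11, -14], [8, 13]]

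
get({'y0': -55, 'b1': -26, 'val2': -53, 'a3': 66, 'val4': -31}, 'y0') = -55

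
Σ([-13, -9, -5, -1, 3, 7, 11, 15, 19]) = (-13) + (-9) + (-5) + (-1) + 3 + 7 + 11 + 15 + 19
= 27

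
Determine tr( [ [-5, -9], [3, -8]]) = -13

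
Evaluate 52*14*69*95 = 4772040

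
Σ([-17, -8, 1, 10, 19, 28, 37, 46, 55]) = (-17) + (-8) + 1 + 10 + 19 + 28 + 37 + 46 + 55
= 171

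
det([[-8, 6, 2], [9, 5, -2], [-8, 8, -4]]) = (1)*(-8)*det([[5, -2], [8, -4]]) + (-1)*(6)*det([[9, -2], [-8, -4]]) + (1)*(2)*det([[9, 5], [-8, 8]])
= 32 + 312 + 224
= 568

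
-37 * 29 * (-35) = 37555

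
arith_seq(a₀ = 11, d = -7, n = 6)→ a_0 = 11 + 0*-7 = 11
a_1 = 11 + 1*-7 = 4
a_2 = 11 + 2*-7 = -3
...
= [11, 4, -3, -10, -17, -24]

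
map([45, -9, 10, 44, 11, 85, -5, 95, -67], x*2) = 45*2=90, -9*2=-18, 10*2=20, 44*2=88, 11*2=22, 85*2=170, -5*2=-10, 95*2=190, -67*2=-134
= [90, -18, 20, 88, 22, 170, -10, 190, -134]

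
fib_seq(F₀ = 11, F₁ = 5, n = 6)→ [11, 5, 16, 21, 37, 58]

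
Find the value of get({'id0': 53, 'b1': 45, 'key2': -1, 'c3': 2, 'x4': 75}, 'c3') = 2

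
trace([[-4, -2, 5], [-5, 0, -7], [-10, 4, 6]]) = diagonal: (-4) + 0 + 6
= 2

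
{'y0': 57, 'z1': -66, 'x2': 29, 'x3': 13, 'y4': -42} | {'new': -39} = {'y0': 57, 'z1': -66, 'x2': 29, 'x3': 13, 'y4': -42, 'new': -39}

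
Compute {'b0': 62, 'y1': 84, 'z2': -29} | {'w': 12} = {'b0': 62, 'y1': 84, 'z2': -29, 'w': 12}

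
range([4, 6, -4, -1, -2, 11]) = 15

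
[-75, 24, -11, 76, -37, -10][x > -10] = keep x where x > -10: -75✗, 24✓, -11✗, 76✓, -37✗, -10✗
= [24, 76]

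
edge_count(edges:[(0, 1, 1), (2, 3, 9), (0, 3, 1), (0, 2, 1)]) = 4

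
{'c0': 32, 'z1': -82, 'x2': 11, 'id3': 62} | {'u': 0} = {'c0': 32, 'z1': -82, 'x2': 11, 'id3': 62, 'u': 0}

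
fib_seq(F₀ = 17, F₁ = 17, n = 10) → [17, 17, 34, 51, 85, 136, 221, 357, 578, 935]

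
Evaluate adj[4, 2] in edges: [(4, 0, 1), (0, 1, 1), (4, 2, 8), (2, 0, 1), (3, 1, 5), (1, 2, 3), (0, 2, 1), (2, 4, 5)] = 8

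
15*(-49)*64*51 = -2399040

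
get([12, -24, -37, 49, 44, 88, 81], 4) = 44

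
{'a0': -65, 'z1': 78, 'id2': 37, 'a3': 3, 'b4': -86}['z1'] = 78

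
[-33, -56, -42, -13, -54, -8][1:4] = [-56, -42, -13]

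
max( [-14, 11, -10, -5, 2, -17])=11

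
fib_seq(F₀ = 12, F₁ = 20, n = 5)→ F_2 = F_1 + F_0 = 32
F_3 = F_2 + F_1 = 52
F_4 = F_3 + F_2 = 84
= [12, 20, 32, 52, 84]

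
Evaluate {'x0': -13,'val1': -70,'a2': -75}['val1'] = -70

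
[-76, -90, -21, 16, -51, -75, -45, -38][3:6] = [16, -51, -75]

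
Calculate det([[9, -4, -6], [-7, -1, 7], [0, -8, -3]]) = 279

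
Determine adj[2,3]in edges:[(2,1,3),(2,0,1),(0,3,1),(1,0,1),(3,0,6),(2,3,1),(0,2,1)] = 1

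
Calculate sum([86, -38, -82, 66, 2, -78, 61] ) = 86 + (-38) + (-82) + 66 + 2 + (-78) + 61
= 17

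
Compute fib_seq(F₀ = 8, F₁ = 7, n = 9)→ [8, 7, 15, 22, 37, 59, 96, 155, 251]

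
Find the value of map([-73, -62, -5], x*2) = -73*2=-146, -62*2=-124, -5*2=-10
= [-146, -124, -10]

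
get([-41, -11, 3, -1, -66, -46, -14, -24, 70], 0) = -41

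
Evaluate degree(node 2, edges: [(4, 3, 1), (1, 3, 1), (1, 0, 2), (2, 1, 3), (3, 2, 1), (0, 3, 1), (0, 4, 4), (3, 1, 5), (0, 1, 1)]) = incident: (2,1), (3,2)
= 2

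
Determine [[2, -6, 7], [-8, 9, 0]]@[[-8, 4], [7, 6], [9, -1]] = C[0][0] = (2)*(-8) + (-6)*(7) + (7)*(9) = 5
C[0][1] = (2)*(4) + (-6)*(6) + (7)*(-1) = -35
C[1][0] = (-8)*(-8) + (9)*(7) + (0)*(9) = 127
C[1][1] = (-8)*(4) + (9)*(6) + (0)*(-1) = 22
= [[5, -35], [127, 22]]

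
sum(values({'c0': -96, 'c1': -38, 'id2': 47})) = -87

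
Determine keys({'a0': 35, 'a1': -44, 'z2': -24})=['a0', 'a1', 'z2']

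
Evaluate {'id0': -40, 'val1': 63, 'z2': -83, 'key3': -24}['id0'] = -40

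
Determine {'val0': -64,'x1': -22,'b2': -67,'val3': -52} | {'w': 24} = {'val0': -64, 'x1': -22, 'b2': -67, 'val3': -52, 'w': 24}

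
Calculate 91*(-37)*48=-161616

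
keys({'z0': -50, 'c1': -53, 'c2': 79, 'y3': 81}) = ['z0', 'c1', 'c2', 'y3']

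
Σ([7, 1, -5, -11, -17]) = -25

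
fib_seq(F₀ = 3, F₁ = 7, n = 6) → [3, 7, 10, 17, 27, 44]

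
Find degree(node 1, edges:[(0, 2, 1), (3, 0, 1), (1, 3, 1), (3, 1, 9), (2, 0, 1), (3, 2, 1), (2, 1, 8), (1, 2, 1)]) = 4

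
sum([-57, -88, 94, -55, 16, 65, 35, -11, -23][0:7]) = slice → [-57, -88, 94, -55, 16, 65, 35]
(-57) + (-88) + 94 + (-55) + 16 + 65 + 35
= 10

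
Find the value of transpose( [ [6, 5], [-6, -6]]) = [[6, -6], [5, -6]]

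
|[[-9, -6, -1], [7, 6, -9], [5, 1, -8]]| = 308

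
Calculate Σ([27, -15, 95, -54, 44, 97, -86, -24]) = 84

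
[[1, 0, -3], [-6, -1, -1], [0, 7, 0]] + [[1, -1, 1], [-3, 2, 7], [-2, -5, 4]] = [[2, -1, -2], [-9, 1, 6], [-2, 2, 4]]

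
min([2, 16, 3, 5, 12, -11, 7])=-11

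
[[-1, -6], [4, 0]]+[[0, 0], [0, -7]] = [[-1, -6], [4, -7]]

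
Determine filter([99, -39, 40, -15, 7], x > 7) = [99, 40]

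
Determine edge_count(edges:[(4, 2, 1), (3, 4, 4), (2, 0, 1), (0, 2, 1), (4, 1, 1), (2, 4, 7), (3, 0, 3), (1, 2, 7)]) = 8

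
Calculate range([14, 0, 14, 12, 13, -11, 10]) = 25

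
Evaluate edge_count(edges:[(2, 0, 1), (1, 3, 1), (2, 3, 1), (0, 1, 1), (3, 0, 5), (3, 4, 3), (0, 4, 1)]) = 7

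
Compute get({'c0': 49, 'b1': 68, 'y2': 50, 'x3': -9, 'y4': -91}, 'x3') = -9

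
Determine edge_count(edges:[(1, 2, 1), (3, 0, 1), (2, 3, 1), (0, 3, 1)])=4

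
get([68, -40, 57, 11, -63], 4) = -63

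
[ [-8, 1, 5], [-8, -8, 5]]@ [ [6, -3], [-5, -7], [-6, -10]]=C[0][0] = (-8)*(6) + (1)*(-5) + (5)*(-6) = -83
C[0][1] = (-8)*(-3) + (1)*(-7) + (5)*(-10) = -33
C[1][0] = (-8)*(6) + (-8)*(-5) + (5)*(-6) = -38
C[1][1] = (-8)*(-3) + (-8)*(-7) + (5)*(-10) = 30
= [[-83, -33], [-38, 30]]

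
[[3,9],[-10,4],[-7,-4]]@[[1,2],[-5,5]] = [[-42, 51], [-30, 0], [13, -34]]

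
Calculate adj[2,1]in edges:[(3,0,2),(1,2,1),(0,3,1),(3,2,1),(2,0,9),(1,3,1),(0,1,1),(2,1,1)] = 1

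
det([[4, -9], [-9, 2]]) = (4)*(2) - (-9)*(-9)
= -73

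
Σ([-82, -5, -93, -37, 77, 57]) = (-82) + (-5) + (-93) + (-37) + 77 + 57
= -83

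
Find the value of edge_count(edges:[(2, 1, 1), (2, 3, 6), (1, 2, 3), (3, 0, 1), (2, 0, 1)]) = 5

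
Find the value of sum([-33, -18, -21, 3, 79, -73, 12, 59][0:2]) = slice → [-33, -18]
(-33) + (-18)
= -51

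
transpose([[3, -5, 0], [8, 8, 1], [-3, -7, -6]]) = [[3, 8, -3], [-5, 8, -7], [0, 1, -6]]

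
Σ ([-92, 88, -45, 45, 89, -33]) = 52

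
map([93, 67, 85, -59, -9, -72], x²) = [8649, 4489, 7225, 3481, 81, 5184]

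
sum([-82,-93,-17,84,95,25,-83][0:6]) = 12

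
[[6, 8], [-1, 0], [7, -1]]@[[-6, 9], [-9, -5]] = [[-108, 14], [6, -9], [-33, 68]]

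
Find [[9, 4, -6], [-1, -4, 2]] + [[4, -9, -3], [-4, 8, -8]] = [[13, -5, -9], [-5, 4, -6]]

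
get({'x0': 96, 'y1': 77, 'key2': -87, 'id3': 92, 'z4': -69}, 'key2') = -87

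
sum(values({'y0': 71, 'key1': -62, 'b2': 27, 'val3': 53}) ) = 89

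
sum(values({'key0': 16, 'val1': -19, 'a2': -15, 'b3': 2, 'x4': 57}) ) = 41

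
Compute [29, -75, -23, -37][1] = -75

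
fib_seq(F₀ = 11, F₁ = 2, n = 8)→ F_2 = F_1 + F_0 = 13
F_3 = F_2 + F_1 = 15
F_4 = F_3 + F_2 = 28
...
= [11, 2, 13, 15, 28, 43, 71, 114]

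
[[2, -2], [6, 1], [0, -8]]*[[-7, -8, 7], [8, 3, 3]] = [[-30, -22, 8], [-34, -45, 45], [-64, -24, -24]]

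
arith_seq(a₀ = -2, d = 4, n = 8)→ a_0 = -2 + 0*4 = -2
a_1 = -2 + 1*4 = 2
a_2 = -2 + 2*4 = 6
...
= [-2, 2, 6, 10, 14, 18, 22, 26]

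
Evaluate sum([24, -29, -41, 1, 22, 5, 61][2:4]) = slice → [-41, 1]
(-41) + 1
= -40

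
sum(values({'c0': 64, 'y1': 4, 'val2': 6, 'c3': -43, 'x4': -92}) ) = 64 + 4 + 6 + (-43) + (-92)
= -61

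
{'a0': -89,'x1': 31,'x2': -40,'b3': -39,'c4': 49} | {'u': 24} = {'a0': -89, 'x1': 31, 'x2': -40, 'b3': -39, 'c4': 49, 'u': 24}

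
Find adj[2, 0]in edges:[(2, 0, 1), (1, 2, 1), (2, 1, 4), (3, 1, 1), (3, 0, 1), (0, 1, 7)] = 1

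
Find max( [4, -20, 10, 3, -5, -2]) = 10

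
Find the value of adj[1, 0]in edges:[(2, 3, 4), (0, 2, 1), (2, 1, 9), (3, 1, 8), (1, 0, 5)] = 5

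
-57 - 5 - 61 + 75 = -48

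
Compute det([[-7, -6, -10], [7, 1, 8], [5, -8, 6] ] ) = 132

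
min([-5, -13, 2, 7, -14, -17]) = -17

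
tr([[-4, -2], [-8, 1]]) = -3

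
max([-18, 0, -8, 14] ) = 14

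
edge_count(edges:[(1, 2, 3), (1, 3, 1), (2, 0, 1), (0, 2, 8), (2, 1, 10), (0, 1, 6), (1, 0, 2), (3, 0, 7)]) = 8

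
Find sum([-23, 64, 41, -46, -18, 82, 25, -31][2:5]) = -23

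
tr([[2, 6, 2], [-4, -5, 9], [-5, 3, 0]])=diagonal: 2 + (-5) + 0
= -3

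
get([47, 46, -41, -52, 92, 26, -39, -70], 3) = -52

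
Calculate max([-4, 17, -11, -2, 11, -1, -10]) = 17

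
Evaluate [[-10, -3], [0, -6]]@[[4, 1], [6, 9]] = C[0][0] = (-10)*(4) + (-3)*(6) = -58
C[0][1] = (-10)*(1) + (-3)*(9) = -37
C[1][0] = (0)*(4) + (-6)*(6) = -36
C[1][1] = (0)*(1) + (-6)*(9) = -54
= [[-58, -37], [-36, -54]]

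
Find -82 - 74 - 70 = -226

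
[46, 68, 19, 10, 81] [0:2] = [46, 68]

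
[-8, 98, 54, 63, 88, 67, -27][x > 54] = [98, 63, 88, 67]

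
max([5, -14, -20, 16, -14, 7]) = 16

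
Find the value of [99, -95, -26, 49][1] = -95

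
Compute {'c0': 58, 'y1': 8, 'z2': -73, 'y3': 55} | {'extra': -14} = {'c0': 58, 'y1': 8, 'z2': -73, 'y3': 55, 'extra': -14}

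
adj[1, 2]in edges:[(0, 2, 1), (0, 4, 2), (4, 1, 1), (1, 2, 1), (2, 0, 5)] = 1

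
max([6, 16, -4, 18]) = 18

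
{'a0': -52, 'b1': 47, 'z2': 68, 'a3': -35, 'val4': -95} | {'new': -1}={'a0': -52, 'b1': 47, 'z2': 68, 'a3': -35, 'val4': -95, 'new': -1}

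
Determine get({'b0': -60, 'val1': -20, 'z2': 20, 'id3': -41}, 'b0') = -60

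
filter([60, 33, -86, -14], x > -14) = keep x where x > -14: 60✓, 33✓, -86✗, -14✗
= [60, 33]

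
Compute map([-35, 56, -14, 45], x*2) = -35*2=-70, 56*2=112, -14*2=-28, 45*2=90
= [-70, 112, -28, 90]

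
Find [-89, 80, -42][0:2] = [-89, 80]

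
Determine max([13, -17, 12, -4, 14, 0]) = 14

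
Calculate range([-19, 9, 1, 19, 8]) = 38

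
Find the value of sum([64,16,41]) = 64 + 16 + 41
= 121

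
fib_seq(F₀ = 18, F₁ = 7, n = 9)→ F_2 = F_1 + F_0 = 25
F_3 = F_2 + F_1 = 32
F_4 = F_3 + F_2 = 57
...
= [18, 7, 25, 32, 57, 89, 146, 235, 381]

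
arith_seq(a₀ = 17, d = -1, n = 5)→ [17, 16, 15, 14, 13]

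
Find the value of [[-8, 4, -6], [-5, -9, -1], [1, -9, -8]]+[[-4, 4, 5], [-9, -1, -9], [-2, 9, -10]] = [[-12, 8, -1], [-14, -10, -10], [-1, 0, -18]]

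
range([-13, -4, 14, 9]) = 27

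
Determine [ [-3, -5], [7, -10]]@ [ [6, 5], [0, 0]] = C[0][0] = (-3)*(6) + (-5)*(0) = -18
C[0][1] = (-3)*(5) + (-5)*(0) = -15
C[1][0] = (7)*(6) + (-10)*(0) = 42
C[1][1] = (7)*(5) + (-10)*(0) = 35
= [[-18, -15], [42, 35]]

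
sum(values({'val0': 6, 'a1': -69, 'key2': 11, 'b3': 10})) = 6 + (-69) + 11 + 10
= -42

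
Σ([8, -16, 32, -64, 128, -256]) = 8 + -16 + 32 + -64 + 128 + -256
= -168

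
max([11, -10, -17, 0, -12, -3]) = 11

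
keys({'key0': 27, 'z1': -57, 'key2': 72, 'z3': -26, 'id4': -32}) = ['key0', 'z1', 'key2', 'z3', 'id4']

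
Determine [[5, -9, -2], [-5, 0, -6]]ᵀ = [[5, -5], [-9, 0], [-2, -6]]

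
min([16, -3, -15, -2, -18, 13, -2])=-18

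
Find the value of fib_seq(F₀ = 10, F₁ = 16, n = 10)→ F_2 = F_1 + F_0 = 26
F_3 = F_2 + F_1 = 42
F_4 = F_3 + F_2 = 68
...
= [10, 16, 26, 42, 68, 110, 178, 288, 466, 754]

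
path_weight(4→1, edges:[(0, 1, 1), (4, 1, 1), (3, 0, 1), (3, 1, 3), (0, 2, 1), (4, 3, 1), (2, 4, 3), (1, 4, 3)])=1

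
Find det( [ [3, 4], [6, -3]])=(3)*(-3) - (4)*(6)
= -33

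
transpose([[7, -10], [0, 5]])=[[7, 0], [-10, 5]]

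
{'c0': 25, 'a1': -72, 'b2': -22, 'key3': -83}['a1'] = -72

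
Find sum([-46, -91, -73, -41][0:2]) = -137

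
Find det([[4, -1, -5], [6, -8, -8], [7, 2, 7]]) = (1)*(4)*det([[-8, -8], [2, 7]]) + (-1)*(-1)*det([[6, -8], [7, 7]]) + (1)*(-5)*det([[6, -8], [7, 2]])
= -160 + 98 + -340
= -402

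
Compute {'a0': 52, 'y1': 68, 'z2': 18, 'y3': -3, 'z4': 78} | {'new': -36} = {'a0': 52, 'y1': 68, 'z2': 18, 'y3': -3, 'z4': 78, 'new': -36}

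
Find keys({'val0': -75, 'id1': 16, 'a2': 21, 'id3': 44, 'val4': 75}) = ['val0', 'id1', 'a2', 'id3', 'val4']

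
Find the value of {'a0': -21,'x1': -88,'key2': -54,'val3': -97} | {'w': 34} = {'a0': -21, 'x1': -88, 'key2': -54, 'val3': -97, 'w': 34}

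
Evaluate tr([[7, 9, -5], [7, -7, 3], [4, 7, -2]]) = diagonal: 7 + (-7) + (-2)
= -2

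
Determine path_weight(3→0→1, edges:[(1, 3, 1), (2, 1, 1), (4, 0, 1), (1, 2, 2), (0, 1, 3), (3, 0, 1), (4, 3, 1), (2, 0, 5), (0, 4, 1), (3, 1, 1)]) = w(3→0)=1 + w(0→1)=3
= 4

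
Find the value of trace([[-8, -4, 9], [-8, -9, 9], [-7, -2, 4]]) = -13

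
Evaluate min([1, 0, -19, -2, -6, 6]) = -19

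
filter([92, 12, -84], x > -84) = keep x where x > -84: 92✓, 12✓, -84✗
= [92, 12]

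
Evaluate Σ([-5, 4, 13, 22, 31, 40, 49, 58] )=212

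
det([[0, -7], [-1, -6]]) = -7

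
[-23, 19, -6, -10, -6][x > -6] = [19]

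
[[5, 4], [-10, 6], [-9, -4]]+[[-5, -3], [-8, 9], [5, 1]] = [[0, 1], [-18, 15], [-4, -3]]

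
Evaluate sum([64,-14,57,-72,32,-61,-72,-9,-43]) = 64 + (-14) + 57 + (-72) + 32 + (-61) + (-72) + (-9) + (-43)
= -118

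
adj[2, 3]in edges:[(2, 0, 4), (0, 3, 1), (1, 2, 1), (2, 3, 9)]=9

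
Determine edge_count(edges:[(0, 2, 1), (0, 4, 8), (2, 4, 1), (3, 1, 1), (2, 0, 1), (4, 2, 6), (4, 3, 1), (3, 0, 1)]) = 8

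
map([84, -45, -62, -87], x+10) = 84+10=94, -45+10=-35, -62+10=-52, -87+10=-77
= [94, -35, -52, -77]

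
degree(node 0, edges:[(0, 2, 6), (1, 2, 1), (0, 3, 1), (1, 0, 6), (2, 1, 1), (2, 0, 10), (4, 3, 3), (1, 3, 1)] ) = 4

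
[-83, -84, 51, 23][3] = 23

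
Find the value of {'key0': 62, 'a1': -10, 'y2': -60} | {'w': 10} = {'key0': 62, 'a1': -10, 'y2': -60, 'w': 10}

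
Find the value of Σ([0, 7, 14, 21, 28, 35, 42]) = 0 + 7 + 14 + 21 + 28 + 35 + 42
= 147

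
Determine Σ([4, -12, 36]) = 28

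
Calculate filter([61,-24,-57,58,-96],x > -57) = [61, -24, 58]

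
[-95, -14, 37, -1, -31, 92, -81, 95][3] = -1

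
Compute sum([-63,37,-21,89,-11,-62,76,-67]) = (-63) + 37 + (-21) + 89 + (-11) + (-62) + 76 + (-67)
= -22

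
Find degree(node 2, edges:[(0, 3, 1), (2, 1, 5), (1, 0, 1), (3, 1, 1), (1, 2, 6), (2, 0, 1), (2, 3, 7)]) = incident: (2,1), (1,2), (2,0), (2,3)
= 4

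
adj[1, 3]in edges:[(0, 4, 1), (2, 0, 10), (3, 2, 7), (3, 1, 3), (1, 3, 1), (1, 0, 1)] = 1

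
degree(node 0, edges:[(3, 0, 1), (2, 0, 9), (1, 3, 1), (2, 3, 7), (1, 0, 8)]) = incident: (3,0), (2,0), (1,0)
= 3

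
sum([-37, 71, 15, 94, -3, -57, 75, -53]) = (-37) + 71 + 15 + 94 + (-3) + (-57) + 75 + (-53)
= 105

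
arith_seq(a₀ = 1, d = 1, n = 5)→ a_0 = 1 + 0*1 = 1
a_1 = 1 + 1*1 = 2
a_2 = 1 + 2*1 = 3
...
= [1, 2, 3, 4, 5]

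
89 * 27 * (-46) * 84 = -9285192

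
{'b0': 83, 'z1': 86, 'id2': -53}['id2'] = -53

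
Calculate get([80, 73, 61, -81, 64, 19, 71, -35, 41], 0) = 80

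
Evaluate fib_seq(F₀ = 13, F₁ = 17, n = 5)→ F_2 = F_1 + F_0 = 30
F_3 = F_2 + F_1 = 47
F_4 = F_3 + F_2 = 77
= [13, 17, 30, 47, 77]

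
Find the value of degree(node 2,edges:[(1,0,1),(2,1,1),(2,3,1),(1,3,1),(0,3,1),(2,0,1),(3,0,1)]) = incident: (2,1), (2,3), (2,0)
= 3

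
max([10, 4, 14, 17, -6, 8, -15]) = 17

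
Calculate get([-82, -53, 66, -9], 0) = -82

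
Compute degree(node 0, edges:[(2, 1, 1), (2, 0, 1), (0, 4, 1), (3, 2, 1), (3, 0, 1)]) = incident: (2,0), (0,4), (3,0)
= 3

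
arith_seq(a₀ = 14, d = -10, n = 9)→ a_0 = 14 + 0*-10 = 14
a_1 = 14 + 1*-10 = 4
a_2 = 14 + 2*-10 = -6
...
= [14, 4, -6, -16, -26, -36, -46, -56, -66]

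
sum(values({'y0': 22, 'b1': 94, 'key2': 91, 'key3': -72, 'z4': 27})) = 22 + 94 + 91 + (-72) + 27
= 162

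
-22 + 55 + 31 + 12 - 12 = 64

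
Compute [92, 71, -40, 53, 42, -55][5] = -55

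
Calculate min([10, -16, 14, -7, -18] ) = -18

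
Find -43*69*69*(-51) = 10440873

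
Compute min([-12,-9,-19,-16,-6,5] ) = -19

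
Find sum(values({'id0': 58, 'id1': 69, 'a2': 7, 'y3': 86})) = 58 + 69 + 7 + 86
= 220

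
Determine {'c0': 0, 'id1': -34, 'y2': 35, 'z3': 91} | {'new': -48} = {'c0': 0, 'id1': -34, 'y2': 35, 'z3': 91, 'new': -48}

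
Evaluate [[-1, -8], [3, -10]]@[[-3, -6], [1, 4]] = C[0][0] = (-1)*(-3) + (-8)*(1) = -5
C[0][1] = (-1)*(-6) + (-8)*(4) = -26
C[1][0] = (3)*(-3) + (-10)*(1) = -19
C[1][1] = (3)*(-6) + (-10)*(4) = -58
= [[-5, -26], [-19, -58]]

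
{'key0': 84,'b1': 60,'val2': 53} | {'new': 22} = {'key0': 84, 'b1': 60, 'val2': 53, 'new': 22}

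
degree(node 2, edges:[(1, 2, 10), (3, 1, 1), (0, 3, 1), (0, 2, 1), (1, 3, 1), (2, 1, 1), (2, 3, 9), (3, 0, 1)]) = 4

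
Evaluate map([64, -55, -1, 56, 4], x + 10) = 64+10=74, -55+10=-45, -1+10=9, 56+10=66, 4+10=14
= [74, -45, 9, 66, 14]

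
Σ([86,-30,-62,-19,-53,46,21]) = 86 + (-30) + (-62) + (-19) + (-53) + 46 + 21
= -11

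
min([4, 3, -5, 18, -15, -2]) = -15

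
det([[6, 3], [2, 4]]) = (6)*(4) - (3)*(2)
= 18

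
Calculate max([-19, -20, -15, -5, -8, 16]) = 16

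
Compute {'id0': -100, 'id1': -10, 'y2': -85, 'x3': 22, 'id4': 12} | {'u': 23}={'id0': -100, 'id1': -10, 'y2': -85, 'x3': 22, 'id4': 12, 'u': 23}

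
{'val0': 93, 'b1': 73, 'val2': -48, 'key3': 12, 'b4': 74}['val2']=-48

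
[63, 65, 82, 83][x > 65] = [82, 83]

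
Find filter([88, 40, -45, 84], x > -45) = [88, 40, 84]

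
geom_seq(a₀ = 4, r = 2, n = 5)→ a_0 = 4*2^0 = 4
a_1 = 4*2^1 = 8
a_2 = 4*2^2 = 16
...
= [4, 8, 16, 32, 64]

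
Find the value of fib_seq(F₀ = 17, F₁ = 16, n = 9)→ F_2 = F_1 + F_0 = 33
F_3 = F_2 + F_1 = 49
F_4 = F_3 + F_2 = 82
...
= [17, 16, 33, 49, 82, 131, 213, 344, 557]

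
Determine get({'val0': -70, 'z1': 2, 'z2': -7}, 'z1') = 2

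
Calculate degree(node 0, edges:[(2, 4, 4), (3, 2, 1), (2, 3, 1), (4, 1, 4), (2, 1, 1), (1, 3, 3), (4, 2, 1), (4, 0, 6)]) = 1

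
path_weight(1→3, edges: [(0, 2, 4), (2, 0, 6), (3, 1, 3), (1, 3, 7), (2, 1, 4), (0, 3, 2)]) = w(1→3)=7
= 7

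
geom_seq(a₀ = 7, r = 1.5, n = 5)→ [7.0, 10.5, 15.75, 23.625, 35.4375]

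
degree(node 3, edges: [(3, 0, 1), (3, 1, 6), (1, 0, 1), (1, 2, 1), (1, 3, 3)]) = incident: (3,0), (3,1), (1,3)
= 3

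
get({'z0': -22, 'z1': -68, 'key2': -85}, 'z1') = -68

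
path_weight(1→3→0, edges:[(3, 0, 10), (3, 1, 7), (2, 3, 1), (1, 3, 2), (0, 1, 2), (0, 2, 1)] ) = w(1→3)=2 + w(3→0)=10
= 12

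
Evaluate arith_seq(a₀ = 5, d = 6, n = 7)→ [5, 11, 17, 23, 29, 35, 41]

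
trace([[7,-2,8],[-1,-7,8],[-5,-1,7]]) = 7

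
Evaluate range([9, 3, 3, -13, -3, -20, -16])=29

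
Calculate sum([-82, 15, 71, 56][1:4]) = slice → [15, 71, 56]
15 + 71 + 56
= 142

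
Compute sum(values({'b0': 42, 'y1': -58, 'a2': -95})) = -111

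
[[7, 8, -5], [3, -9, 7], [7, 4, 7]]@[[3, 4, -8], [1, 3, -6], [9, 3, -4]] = C[0][0] = (7)*(3) + (8)*(1) + (-5)*(9) = -16
C[0][1] = (7)*(4) + (8)*(3) + (-5)*(3) = 37
C[0][2] = (7)*(-8) + (8)*(-6) + (-5)*(-4) = -84
C[1][0] = (3)*(3) + (-9)*(1) + (7)*(9) = 63
C[1][1] = (3)*(4) + (-9)*(3) + (7)*(3) = 6
C[1][2] = (3)*(-8) + (-9)*(-6) + (7)*(-4) = 2
... (3 more cells)
= [[-16, 37, -84], [63, 6, 2], [88, 61, -108]]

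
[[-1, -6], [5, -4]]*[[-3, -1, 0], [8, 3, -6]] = [[-45, -17, 36], [-47, -17, 24]]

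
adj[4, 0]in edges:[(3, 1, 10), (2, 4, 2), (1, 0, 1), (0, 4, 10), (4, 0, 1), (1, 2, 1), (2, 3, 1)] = 1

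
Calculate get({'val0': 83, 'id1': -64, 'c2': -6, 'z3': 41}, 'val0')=83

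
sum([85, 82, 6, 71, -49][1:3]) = 88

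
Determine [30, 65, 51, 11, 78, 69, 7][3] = 11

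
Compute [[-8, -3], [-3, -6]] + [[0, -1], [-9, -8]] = [[-8, -4], [-12, -14]]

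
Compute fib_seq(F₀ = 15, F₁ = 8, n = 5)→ [15, 8, 23, 31, 54]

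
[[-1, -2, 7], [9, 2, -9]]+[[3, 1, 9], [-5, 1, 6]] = [[2, -1, 16], [4, 3, -3]]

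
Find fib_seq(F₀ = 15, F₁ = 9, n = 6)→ F_2 = F_1 + F_0 = 24
F_3 = F_2 + F_1 = 33
F_4 = F_3 + F_2 = 57
...
= [15, 9, 24, 33, 57, 90]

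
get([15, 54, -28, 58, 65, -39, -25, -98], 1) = 54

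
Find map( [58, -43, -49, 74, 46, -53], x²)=[3364, 1849, 2401, 5476, 2116, 2809]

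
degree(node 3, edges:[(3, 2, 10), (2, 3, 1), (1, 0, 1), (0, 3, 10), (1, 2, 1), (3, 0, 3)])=incident: (3,2), (2,3), (0,3), (3,0)
= 4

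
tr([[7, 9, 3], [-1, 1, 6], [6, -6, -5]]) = 3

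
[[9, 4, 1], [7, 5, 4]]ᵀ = [[9, 7], [4, 5], [1, 4]]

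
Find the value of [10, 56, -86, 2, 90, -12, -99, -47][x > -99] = keep x where x > -99: 10✓, 56✓, -86✓, 2✓, 90✓, -12✓, -99✗, -47✓
= [10, 56, -86, 2, 90, -12, -47]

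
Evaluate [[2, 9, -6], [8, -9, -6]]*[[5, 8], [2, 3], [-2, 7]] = C[0][0] = (2)*(5) + (9)*(2) + (-6)*(-2) = 40
C[0][1] = (2)*(8) + (9)*(3) + (-6)*(7) = 1
C[1][0] = (8)*(5) + (-9)*(2) + (-6)*(-2) = 34
C[1][1] = (8)*(8) + (-9)*(3) + (-6)*(7) = -5
= [[40, 1], [34, -5]]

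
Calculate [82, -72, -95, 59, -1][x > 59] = keep x where x > 59: 82✓, -72✗, -95✗, 59✗, -1✗
= [82]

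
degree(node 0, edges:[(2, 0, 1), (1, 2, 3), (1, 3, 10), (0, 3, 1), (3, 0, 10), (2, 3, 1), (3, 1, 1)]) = 3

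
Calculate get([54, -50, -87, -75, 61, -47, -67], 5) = -47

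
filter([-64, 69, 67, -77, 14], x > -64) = [69, 67, 14]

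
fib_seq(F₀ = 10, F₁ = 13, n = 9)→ [10, 13, 23, 36, 59, 95, 154, 249, 403]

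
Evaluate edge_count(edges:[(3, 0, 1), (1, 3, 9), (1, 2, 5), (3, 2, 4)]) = 4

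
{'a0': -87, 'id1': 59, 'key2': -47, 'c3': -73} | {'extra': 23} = {'a0': -87, 'id1': 59, 'key2': -47, 'c3': -73, 'extra': 23}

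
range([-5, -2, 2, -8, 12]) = 20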